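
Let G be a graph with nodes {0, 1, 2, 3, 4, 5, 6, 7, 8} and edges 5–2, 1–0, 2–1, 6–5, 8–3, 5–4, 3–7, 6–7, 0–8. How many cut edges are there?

1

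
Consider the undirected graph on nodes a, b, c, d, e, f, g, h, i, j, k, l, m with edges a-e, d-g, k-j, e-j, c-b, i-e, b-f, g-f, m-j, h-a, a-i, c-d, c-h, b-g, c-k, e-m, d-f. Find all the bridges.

The edges on the cycle a-i-e-a are not bridges since each lies on that cycle.
Every edge lies on some cycle, so there are no bridges.

none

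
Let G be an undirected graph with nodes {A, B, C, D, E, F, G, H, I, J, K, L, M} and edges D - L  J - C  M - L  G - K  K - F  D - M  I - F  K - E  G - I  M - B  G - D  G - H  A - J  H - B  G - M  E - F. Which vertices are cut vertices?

Removing G increases the component count from 2 to 3, so G is a cut vertex.
Removing J increases the component count from 2 to 3, so J is a cut vertex.
By contrast removing K leaves 2 components; it is not a cut vertex. No other vertex is a cut vertex either.

G, J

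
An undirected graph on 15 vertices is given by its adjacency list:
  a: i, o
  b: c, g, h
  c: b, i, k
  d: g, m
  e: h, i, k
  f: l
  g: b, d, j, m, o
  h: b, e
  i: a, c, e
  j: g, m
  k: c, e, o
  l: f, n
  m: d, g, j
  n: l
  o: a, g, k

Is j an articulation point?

No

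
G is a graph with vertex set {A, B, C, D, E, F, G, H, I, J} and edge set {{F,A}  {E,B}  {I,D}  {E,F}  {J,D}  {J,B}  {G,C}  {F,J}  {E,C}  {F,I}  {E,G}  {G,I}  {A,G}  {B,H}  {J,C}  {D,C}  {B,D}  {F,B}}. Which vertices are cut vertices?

B

Removing B increases the component count from 1 to 2, so B is a cut vertex.
By contrast removing D leaves 1 component; it is not a cut vertex. No other vertex is a cut vertex either.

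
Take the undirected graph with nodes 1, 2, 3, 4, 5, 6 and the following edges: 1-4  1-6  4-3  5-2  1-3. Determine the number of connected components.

2

Starting from 2 we can reach 2, 5. That is one component of size 2.
Starting from 1 we can reach 1, 3, 4, 6. That is one component of size 4.
Total: 2 components.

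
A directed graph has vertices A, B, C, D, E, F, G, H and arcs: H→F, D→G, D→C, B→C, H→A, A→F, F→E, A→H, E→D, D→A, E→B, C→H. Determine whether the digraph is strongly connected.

No

There is no directed path from G to F, so the graph is not strongly connected.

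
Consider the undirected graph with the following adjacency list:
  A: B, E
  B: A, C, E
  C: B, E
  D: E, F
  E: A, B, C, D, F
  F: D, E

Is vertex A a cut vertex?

No

Deleting A leaves 1 component (was 1) (its neighbors B, E remain connected to each other), so A is not a cut vertex.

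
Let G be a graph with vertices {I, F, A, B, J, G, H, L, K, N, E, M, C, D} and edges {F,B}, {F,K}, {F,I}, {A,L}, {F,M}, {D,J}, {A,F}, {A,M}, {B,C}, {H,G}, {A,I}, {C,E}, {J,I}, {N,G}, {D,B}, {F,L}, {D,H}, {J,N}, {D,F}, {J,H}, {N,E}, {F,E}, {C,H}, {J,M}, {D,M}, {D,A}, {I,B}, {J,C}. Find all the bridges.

The edges on the cycle D-A-L-F-D are not bridges since each lies on that cycle.
But removing F—K disconnects F from K — this is a bridge.

F-K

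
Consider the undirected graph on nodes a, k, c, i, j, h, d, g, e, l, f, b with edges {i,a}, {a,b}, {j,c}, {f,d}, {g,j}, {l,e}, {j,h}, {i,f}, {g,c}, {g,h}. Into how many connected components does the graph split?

k is isolated — a component by itself.
Starting from e we can reach e, l. That is one component of size 2.
Starting from c we can reach c, g, h, j. That is one component of size 4.
Starting from a we can reach a, b, d, f, i. That is one component of size 5.
Total: 4 components.

4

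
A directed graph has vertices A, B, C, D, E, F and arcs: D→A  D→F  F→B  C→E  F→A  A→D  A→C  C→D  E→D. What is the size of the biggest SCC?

{A, C, D, E, F} are all mutually reachable — one SCC of size 5.
{B} is an SCC by itself.
The largest has 5 vertices.

5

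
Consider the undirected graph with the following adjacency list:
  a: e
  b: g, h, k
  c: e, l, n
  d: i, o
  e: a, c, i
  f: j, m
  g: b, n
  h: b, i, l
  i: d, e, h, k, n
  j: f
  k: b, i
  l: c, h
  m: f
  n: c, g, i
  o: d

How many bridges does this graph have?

5

The edges on the cycle i-h-b-g-n-c-e-i are not bridges since each lies on that cycle.
But removing f-j disconnects f from j; removing i-d disconnects i from d; removing e-a disconnects e from a; removing o-d disconnects o from d — these are bridges.
In total 5 edges are bridges.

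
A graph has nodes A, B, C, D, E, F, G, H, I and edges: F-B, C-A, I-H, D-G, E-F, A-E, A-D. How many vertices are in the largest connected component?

7

Starting from H we can reach H, I. That is one component of size 2.
Starting from A we can reach A, B, C, D, E, F, G. That is one component of size 7.
The largest has 7 vertices.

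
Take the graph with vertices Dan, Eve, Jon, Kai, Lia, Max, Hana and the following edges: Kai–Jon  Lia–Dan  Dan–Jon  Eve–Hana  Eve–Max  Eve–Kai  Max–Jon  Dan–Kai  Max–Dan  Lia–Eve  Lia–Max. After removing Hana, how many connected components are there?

1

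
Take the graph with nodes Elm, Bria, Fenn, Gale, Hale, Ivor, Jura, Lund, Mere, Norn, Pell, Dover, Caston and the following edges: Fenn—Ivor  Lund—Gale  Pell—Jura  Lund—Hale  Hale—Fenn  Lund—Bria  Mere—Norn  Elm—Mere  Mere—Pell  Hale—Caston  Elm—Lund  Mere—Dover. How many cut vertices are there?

Removing Elm increases the component count from 1 to 2, so Elm is a cut vertex.
Removing Fenn increases the component count from 1 to 2, so Fenn is a cut vertex.
Removing Hale increases the component count from 1 to 3, so Hale is a cut vertex.
Likewise Lund, Mere, Pell are cut vertices.
By contrast removing Bria leaves 1 component; it is not a cut vertex. No other vertex is a cut vertex either.

6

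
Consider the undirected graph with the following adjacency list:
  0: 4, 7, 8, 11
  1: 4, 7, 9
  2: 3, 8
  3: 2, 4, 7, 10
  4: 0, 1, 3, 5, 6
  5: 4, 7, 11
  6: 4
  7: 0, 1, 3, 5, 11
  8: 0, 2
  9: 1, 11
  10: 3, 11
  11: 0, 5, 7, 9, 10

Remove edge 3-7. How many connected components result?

3 and 7 are still connected via 3-4-0-7, so the component count stays at 1.

1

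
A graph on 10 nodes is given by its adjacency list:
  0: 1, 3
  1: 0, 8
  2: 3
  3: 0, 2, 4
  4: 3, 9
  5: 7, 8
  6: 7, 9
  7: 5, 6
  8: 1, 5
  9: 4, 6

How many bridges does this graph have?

1

The edges on the cycle 0-1-8-5-7-6-9-4-3-0 are not bridges since each lies on that cycle.
But removing 3-2 disconnects 3 from 2 — this is a bridge.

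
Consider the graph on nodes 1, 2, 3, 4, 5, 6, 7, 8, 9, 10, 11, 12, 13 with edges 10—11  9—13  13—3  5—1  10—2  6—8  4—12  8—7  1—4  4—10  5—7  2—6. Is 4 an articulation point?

Yes

Deleting 4 raises the number of components from 2 to 3, so 4 is a cut vertex.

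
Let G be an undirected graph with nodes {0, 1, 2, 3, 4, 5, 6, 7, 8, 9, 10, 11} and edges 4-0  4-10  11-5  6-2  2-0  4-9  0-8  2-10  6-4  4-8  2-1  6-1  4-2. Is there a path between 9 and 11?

No

The component containing 9 is {0, 1, 2, 4, 6, 8, 9, 10}, and 11 is not in it.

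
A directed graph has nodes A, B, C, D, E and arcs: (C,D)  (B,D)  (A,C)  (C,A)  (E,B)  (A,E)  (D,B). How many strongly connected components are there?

{B, D} are all mutually reachable — one SCC of size 2.
{A, C} are all mutually reachable — one SCC of size 2.
{E} is an SCC by itself.
That gives 3 strongly connected components.

3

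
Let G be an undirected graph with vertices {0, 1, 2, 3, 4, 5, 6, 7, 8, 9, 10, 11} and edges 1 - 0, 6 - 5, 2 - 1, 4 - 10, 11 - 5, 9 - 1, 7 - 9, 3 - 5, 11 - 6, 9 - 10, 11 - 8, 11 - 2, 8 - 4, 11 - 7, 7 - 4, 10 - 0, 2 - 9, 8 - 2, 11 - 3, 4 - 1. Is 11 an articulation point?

Yes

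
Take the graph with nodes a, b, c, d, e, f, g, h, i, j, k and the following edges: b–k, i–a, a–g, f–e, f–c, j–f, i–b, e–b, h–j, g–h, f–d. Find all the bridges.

b-k, c-f, d-f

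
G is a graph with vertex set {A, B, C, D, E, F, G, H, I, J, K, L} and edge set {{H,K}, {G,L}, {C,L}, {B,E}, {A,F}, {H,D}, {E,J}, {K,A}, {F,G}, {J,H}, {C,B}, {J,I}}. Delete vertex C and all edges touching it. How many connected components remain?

1

With C gone, the remaining components are: {A, B, D, E, F, G, H, I, J, K, L}.
That is 1 component.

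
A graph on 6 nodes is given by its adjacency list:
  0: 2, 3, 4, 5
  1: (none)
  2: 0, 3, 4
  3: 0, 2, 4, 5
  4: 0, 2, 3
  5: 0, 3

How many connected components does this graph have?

2

1 is isolated — a component by itself.
Starting from 0 we can reach 0, 2, 3, 4, 5. That is one component of size 5.
Total: 2 components.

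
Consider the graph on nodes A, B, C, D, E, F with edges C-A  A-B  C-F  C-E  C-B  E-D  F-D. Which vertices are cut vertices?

C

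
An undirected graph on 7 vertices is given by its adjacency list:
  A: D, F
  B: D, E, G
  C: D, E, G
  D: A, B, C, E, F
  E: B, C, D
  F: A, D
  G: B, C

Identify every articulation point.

Removing D increases the component count from 1 to 2, so D is a cut vertex.
By contrast removing A leaves 1 component; it is not a cut vertex. No other vertex is a cut vertex either.

D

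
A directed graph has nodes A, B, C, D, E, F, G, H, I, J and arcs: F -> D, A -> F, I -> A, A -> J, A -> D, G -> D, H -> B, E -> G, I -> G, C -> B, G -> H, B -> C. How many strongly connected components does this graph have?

9

{B, C} are all mutually reachable — one SCC of size 2.
{E} is an SCC by itself.
{H} is an SCC by itself.
{J} is an SCC by itself.
{D} is an SCC by itself.
(and 4 more singleton SCCs)
That gives 9 strongly connected components.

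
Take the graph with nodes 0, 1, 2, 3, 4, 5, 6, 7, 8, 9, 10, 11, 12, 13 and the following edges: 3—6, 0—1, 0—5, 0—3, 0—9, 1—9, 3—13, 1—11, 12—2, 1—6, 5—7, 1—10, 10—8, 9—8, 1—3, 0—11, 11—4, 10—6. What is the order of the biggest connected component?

12

Starting from 2 we can reach 2, 12. That is one component of size 2.
Starting from 0 we can reach 0, 1, 3, 4, 5, 6, 7, 8, 9, 10, 11, 13. That is one component of size 12.
The largest has 12 vertices.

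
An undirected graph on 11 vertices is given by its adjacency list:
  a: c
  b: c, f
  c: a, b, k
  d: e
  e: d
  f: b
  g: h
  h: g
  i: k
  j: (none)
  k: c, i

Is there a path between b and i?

From b we can reach a, b, c, f, i, k, which includes i.

Yes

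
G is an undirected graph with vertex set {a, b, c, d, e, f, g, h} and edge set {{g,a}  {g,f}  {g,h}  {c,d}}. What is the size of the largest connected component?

b is isolated — a component by itself.
e is isolated — a component by itself.
Starting from c we can reach c, d. That is one component of size 2.
Starting from a we can reach a, f, g, h. That is one component of size 4.
The largest has 4 vertices.

4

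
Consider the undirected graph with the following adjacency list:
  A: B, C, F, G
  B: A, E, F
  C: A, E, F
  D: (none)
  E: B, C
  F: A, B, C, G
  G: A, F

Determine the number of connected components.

D is isolated — a component by itself.
Starting from A we can reach A, B, C, E, F, G. That is one component of size 6.
Total: 2 components.

2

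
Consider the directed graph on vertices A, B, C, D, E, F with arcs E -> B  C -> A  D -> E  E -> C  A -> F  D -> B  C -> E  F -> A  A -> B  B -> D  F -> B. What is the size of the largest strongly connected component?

6

{A, B, C, D, E, F} are all mutually reachable — one SCC of size 6.
The largest has 6 vertices.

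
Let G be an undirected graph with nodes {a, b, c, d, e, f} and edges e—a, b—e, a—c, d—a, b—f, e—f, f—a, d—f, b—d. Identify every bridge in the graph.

a-c

The edges on the cycle e-f-a-e are not bridges since each lies on that cycle.
But removing c—a disconnects c from a — this is a bridge.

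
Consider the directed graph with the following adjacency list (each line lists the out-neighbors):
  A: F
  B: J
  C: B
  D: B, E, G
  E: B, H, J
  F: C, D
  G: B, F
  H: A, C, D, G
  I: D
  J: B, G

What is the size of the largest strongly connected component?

{A, B, C, D, E, F, G, H, J} are all mutually reachable — one SCC of size 9.
{I} is an SCC by itself.
The largest has 9 vertices.

9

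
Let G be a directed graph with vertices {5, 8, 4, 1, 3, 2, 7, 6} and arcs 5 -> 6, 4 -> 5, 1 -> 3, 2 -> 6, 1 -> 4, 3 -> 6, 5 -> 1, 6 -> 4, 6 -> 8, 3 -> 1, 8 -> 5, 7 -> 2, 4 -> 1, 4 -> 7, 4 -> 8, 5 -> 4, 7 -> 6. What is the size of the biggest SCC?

{1, 2, 3, 4, 5, 6, 7, 8} are all mutually reachable — one SCC of size 8.
The largest has 8 vertices.

8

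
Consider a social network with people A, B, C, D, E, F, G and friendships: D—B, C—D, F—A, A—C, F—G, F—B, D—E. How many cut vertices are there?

Removing D increases the component count from 1 to 2, so D is a cut vertex.
Removing F increases the component count from 1 to 2, so F is a cut vertex.
By contrast removing G leaves 1 component; it is not a cut vertex. No other vertex is a cut vertex either.

2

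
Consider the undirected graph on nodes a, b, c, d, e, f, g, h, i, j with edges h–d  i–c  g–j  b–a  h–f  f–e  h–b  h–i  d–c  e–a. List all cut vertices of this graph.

h

Removing h increases the component count from 2 to 3, so h is a cut vertex.
By contrast removing i leaves 2 components; it is not a cut vertex. No other vertex is a cut vertex either.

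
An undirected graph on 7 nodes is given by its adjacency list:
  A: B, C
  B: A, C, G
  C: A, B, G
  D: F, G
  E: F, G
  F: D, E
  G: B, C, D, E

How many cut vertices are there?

Removing G increases the component count from 1 to 2, so G is a cut vertex.
By contrast removing C leaves 1 component; it is not a cut vertex. No other vertex is a cut vertex either.

1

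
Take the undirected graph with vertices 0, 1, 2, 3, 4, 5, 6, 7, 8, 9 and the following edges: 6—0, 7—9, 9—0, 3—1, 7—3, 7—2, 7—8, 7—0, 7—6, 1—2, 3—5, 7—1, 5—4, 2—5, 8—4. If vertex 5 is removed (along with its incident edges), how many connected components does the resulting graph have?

With 5 gone, the remaining components are: {0, 1, 2, 3, 4, 6, 7, 8, 9}.
That is 1 component.

1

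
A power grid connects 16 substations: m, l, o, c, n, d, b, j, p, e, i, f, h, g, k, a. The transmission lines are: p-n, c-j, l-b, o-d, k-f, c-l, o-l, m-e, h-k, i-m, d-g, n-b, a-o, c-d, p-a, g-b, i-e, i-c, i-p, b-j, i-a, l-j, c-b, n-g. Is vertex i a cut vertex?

Yes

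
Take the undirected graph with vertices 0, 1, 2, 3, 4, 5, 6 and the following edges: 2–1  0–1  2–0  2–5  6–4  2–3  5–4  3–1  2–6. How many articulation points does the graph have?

Removing 2 increases the component count from 1 to 2, so 2 is a cut vertex.
By contrast removing 6 leaves 1 component; it is not a cut vertex. No other vertex is a cut vertex either.

1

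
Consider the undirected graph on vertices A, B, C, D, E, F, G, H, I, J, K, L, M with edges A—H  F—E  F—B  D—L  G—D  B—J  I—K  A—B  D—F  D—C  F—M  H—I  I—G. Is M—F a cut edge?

Yes

Removing M—F leaves no path between M and F: the component count goes from 1 to 2. So it is a bridge.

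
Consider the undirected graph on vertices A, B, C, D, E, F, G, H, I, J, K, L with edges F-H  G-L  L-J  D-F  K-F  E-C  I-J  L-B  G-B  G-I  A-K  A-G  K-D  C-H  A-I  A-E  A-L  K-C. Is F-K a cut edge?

No

After removing F-K, the path F-D-K still connects them, so the edge is not a bridge.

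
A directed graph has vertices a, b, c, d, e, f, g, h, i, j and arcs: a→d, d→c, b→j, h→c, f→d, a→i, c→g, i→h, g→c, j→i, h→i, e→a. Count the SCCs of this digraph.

{h, i} are all mutually reachable — one SCC of size 2.
{c, g} are all mutually reachable — one SCC of size 2.
{f} is an SCC by itself.
{a} is an SCC by itself.
{j} is an SCC by itself.
(and 3 more singleton SCCs)
That gives 8 strongly connected components.

8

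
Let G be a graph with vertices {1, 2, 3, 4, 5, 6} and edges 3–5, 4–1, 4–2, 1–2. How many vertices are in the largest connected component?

3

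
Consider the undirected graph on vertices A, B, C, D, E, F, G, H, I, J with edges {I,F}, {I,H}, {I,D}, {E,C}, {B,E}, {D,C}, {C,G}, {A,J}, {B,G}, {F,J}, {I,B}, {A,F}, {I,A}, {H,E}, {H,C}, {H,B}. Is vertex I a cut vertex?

Yes

Deleting I raises the number of components from 1 to 2, so I is a cut vertex.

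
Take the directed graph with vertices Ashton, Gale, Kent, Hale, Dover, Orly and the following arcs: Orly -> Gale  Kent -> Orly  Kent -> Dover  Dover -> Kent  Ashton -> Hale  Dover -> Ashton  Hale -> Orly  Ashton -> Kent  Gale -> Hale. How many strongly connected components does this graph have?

{Gale, Hale, Orly} are all mutually reachable — one SCC of size 3.
{Kent, Dover, Ashton} are all mutually reachable — one SCC of size 3.
That gives 2 strongly connected components.

2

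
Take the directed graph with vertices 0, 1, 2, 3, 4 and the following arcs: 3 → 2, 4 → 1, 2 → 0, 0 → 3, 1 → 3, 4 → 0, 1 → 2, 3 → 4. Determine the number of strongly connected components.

{0, 1, 2, 3, 4} are all mutually reachable — one SCC of size 5.
That gives 1 strongly connected component.

1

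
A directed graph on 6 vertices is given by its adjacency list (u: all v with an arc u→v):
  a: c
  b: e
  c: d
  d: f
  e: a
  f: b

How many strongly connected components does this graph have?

1

{a, b, c, d, e, f} are all mutually reachable — one SCC of size 6.
That gives 1 strongly connected component.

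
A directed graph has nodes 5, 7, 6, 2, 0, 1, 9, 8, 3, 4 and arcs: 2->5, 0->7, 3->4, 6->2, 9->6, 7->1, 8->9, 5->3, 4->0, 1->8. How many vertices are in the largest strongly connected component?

{0, 1, 2, 3, 4, 5, 6, 7, 8, 9} are all mutually reachable — one SCC of size 10.
The largest has 10 vertices.

10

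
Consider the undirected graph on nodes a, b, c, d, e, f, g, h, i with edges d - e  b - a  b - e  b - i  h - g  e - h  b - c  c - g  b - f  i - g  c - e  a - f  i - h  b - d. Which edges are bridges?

none

The edges on the cycle b-a-f-b are not bridges since each lies on that cycle.
Every edge lies on some cycle, so there are no bridges.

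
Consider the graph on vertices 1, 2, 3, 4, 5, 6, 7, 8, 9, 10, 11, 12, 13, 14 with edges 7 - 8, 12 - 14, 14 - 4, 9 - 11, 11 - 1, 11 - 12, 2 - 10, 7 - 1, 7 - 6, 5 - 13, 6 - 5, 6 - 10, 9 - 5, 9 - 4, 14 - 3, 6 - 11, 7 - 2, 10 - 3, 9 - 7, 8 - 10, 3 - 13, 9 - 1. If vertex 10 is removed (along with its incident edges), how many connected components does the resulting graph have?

1

With 10 gone, the remaining components are: {1, 2, 3, 4, 5, 6, 7, 8, 9, 11, 12, 13, 14}.
That is 1 component.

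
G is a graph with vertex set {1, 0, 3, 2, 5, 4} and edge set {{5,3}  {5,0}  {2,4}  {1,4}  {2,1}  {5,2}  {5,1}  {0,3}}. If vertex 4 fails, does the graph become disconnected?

No

Deleting 4 leaves 1 component (was 1) (its neighbors 1, 2 remain connected to each other), so 4 is not a cut vertex.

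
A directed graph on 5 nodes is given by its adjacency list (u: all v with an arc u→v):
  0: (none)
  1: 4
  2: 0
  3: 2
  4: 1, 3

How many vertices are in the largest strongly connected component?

{1, 4} are all mutually reachable — one SCC of size 2.
{3} is an SCC by itself.
{0} is an SCC by itself.
{2} is an SCC by itself.
The largest has 2 vertices.

2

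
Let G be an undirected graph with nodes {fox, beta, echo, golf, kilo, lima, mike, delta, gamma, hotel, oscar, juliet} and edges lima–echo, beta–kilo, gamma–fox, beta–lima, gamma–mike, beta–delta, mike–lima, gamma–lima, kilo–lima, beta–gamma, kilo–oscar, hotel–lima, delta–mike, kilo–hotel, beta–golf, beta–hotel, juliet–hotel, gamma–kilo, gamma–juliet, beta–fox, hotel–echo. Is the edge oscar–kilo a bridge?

Yes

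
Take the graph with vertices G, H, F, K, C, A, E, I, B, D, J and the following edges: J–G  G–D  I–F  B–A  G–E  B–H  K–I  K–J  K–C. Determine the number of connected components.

2

Starting from A we can reach A, B, H. That is one component of size 3.
Starting from C we can reach C, D, E, F, G, I, J, K. That is one component of size 8.
Total: 2 components.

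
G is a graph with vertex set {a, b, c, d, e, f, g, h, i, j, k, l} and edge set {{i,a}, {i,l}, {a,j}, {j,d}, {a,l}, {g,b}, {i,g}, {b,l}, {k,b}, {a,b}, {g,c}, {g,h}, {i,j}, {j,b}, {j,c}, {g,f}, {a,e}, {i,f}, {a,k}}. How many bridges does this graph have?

3

The edges on the cycle i-a-j-c-g-i are not bridges since each lies on that cycle.
But removing d–j disconnects d from j; removing a–e disconnects a from e; removing g–h disconnects g from h — these are bridges.
That makes 3 bridges.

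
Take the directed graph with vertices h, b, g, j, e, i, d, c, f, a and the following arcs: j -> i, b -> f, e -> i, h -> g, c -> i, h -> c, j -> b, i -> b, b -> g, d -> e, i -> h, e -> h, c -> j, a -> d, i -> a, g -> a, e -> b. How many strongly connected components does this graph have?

{a, b, c, d, e, g, h, i, j} are all mutually reachable — one SCC of size 9.
{f} is an SCC by itself.
That gives 2 strongly connected components.

2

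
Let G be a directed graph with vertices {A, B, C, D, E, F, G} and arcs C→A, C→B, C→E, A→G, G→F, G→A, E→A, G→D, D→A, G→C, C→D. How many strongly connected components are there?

3

{A, C, D, E, G} are all mutually reachable — one SCC of size 5.
{F} is an SCC by itself.
{B} is an SCC by itself.
That gives 3 strongly connected components.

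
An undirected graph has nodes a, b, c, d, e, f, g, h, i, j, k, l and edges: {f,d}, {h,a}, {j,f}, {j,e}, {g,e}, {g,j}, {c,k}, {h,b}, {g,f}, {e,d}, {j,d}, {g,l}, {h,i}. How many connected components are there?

3

Starting from c we can reach c, k. That is one component of size 2.
Starting from a we can reach a, b, h, i. That is one component of size 4.
Starting from d we can reach d, e, f, g, j, l. That is one component of size 6.
Total: 3 components.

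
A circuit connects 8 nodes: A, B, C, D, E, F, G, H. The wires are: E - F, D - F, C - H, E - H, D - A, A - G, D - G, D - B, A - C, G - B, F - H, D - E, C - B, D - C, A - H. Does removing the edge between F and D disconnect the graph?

No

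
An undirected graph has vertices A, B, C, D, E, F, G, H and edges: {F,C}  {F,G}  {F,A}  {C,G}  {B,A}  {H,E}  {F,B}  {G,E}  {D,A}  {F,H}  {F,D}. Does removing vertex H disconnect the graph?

No

Deleting H leaves 1 component (was 1) (its neighbors E, F remain connected to each other), so H is not a cut vertex.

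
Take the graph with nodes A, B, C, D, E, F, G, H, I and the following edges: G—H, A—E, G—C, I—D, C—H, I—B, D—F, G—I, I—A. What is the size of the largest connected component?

9

Starting from A we can reach A, B, C, D, E, F, G, H, I. That is one component of size 9.
The largest has 9 vertices.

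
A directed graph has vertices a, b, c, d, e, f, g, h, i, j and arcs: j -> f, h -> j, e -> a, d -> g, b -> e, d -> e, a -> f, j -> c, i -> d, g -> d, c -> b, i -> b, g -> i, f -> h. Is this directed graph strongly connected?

No

There is no directed path from e to d, so the graph is not strongly connected.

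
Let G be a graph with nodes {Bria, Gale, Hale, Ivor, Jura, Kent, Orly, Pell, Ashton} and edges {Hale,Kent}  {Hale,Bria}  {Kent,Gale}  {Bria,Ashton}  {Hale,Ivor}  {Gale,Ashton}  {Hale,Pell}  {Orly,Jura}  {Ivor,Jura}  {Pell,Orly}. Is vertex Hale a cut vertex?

Yes

Deleting Hale raises the number of components from 1 to 2, so Hale is a cut vertex.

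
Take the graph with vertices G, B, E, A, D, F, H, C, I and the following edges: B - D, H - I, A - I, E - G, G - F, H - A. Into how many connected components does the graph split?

C is isolated — a component by itself.
Starting from B we can reach B, D. That is one component of size 2.
Starting from A we can reach A, H, I. That is one component of size 3.
Starting from E we can reach E, F, G. That is one component of size 3.
Total: 4 components.

4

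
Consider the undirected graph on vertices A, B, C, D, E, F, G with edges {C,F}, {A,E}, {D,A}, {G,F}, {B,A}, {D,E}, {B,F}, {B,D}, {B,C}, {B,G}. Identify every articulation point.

B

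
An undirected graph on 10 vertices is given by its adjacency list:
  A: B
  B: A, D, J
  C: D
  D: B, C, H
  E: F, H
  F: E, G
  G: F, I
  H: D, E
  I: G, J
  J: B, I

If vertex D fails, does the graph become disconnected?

Deleting D raises the number of components from 1 to 2, so D is a cut vertex.

Yes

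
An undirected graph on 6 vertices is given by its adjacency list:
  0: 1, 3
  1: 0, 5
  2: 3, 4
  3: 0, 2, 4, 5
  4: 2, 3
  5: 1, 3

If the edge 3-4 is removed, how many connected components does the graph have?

1

3 and 4 are still connected via 3-2-4, so the component count stays at 1.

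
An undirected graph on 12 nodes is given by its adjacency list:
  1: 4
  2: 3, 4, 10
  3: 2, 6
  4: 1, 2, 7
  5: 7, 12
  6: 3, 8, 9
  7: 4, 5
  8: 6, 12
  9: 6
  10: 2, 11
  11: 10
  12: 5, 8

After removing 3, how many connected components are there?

With 3 gone, the remaining components are: {1, 2, 4, 5, 6, 7, 8, 9, 10, 11, 12}.
That is 1 component.

1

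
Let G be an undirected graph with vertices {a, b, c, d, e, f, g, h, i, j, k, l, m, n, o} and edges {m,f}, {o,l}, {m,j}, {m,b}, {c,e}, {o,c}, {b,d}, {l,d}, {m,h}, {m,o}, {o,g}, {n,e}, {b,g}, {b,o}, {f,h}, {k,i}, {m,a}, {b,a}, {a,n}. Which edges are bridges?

The edges on the cycle m-f-h-m are not bridges since each lies on that cycle.
But removing k–i disconnects k from i; removing m–j disconnects m from j — these are bridges.

i-k, j-m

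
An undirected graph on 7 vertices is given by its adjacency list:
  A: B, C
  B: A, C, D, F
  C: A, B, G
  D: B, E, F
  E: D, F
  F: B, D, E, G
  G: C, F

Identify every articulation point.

Removing A, for instance, still leaves 1 component. No single vertex removal increases the component count — the graph has no articulation points.

none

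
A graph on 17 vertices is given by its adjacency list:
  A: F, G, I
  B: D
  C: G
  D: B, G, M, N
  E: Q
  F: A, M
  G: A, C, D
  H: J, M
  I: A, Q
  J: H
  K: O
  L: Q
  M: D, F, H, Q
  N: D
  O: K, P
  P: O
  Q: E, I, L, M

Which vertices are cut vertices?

D, G, H, M, O, Q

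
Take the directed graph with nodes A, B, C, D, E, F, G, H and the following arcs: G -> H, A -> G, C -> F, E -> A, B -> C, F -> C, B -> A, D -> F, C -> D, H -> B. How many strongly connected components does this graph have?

{A, B, G, H} are all mutually reachable — one SCC of size 4.
{C, D, F} are all mutually reachable — one SCC of size 3.
{E} is an SCC by itself.
That gives 3 strongly connected components.

3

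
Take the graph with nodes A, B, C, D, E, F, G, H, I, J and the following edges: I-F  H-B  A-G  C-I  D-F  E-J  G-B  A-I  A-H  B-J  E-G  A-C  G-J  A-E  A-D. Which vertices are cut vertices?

A

Removing A increases the component count from 1 to 2, so A is a cut vertex.
By contrast removing G leaves 1 component; it is not a cut vertex. No other vertex is a cut vertex either.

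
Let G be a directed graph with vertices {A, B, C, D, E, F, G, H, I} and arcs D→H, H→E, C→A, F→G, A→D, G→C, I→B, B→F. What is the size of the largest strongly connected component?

1

{E} is an SCC by itself.
{I} is an SCC by itself.
{D} is an SCC by itself.
{F} is an SCC by itself.
{G} is an SCC by itself.
(and 4 more singleton SCCs)
The largest has 1 vertex.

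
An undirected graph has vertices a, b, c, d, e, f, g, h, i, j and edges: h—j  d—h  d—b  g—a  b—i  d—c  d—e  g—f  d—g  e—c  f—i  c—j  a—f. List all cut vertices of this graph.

d

Removing d increases the component count from 1 to 2, so d is a cut vertex.
By contrast removing h leaves 1 component; it is not a cut vertex. No other vertex is a cut vertex either.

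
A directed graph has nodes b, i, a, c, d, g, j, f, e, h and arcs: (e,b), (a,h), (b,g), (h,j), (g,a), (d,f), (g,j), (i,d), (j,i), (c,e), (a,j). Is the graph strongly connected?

There is no directed path from j to c, so the graph is not strongly connected.

No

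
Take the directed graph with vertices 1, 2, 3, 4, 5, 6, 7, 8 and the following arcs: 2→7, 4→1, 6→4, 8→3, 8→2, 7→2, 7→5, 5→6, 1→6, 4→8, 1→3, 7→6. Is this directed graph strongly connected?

There is no directed path from 3 to 8, so the graph is not strongly connected.

No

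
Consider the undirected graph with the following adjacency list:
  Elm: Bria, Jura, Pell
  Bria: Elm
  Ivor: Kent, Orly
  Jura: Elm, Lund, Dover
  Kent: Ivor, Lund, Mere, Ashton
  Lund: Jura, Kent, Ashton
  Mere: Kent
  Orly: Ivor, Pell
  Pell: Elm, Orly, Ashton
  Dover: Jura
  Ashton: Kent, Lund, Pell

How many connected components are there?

1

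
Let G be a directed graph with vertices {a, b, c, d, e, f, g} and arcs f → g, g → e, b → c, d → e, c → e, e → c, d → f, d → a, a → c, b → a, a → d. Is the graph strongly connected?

No

There is no directed path from e to f, so the graph is not strongly connected.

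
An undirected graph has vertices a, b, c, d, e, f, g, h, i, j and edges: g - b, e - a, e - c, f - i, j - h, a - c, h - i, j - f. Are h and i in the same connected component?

Yes

From h we can reach f, h, i, j, which includes i.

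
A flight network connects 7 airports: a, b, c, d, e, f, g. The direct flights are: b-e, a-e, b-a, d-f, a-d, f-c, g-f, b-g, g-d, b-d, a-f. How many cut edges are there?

The edges on the cycle b-a-e-b are not bridges since each lies on that cycle.
But removing c-f disconnects c from f — this is a bridge.

1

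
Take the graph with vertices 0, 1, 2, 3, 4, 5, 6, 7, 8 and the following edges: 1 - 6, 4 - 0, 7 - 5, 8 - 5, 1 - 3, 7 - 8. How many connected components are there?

4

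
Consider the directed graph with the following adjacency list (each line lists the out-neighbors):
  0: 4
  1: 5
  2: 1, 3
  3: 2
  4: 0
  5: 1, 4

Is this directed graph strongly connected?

There is no directed path from 0 to 3, so the graph is not strongly connected.

No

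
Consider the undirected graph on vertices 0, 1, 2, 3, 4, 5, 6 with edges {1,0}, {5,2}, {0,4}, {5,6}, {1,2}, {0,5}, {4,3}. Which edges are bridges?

0-4, 3-4, 5-6

The edges on the cycle 1-0-5-2-1 are not bridges since each lies on that cycle.
But removing 5—6 disconnects 5 from 6; removing 4—3 disconnects 4 from 3; removing 0—4 disconnects 0 from 4 — these are bridges.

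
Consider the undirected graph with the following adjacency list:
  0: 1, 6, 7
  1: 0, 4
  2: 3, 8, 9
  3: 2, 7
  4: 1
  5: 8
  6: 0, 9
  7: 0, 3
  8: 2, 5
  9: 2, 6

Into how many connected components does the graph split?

1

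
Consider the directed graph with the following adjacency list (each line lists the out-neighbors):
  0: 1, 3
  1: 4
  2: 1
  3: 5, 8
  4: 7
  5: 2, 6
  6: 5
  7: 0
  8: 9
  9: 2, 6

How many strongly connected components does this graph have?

1

{0, 1, 2, 3, 4, 5, 6, 7, 8, 9} are all mutually reachable — one SCC of size 10.
That gives 1 strongly connected component.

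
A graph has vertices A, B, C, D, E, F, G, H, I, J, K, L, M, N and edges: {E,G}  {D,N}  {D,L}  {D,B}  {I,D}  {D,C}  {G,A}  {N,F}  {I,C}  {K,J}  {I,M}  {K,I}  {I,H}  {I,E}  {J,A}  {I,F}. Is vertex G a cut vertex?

No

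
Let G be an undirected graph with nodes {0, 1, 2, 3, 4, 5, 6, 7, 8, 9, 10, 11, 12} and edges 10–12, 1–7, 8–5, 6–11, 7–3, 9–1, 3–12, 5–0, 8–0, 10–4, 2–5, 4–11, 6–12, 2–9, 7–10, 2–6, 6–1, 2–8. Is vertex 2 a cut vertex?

Deleting 2 raises the number of components from 1 to 2, so 2 is a cut vertex.

Yes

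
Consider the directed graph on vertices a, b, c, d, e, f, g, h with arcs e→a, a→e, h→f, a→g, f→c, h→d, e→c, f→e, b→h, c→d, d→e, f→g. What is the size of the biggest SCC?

{a, c, d, e} are all mutually reachable — one SCC of size 4.
{f} is an SCC by itself.
{b} is an SCC by itself.
{h} is an SCC by itself.
{g} is an SCC by itself.
The largest has 4 vertices.

4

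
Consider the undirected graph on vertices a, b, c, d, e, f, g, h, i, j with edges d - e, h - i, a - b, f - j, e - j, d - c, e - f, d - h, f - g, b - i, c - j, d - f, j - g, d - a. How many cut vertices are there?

Removing d increases the component count from 1 to 2, so d is a cut vertex.
By contrast removing c leaves 1 component; it is not a cut vertex. No other vertex is a cut vertex either.

1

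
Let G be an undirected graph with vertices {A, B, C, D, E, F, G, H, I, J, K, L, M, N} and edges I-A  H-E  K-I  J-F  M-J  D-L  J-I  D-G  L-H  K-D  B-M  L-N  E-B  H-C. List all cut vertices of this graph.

Removing D increases the component count from 1 to 2, so D is a cut vertex.
Removing H increases the component count from 1 to 2, so H is a cut vertex.
Removing I increases the component count from 1 to 2, so I is a cut vertex.
Likewise J, L are cut vertices.
By contrast removing G leaves 1 component; it is not a cut vertex. No other vertex is a cut vertex either.

D, H, I, J, L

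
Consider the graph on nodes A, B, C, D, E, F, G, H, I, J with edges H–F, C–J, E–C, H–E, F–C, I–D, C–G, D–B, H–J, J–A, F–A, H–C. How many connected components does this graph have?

2

Starting from B we can reach B, D, I. That is one component of size 3.
Starting from A we can reach A, C, E, F, G, H, J. That is one component of size 7.
Total: 2 components.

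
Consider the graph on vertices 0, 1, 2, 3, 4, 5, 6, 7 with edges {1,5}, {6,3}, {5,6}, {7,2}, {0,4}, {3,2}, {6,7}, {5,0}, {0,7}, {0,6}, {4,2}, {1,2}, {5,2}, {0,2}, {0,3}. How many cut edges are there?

The edges on the cycle 0-4-2-0 are not bridges since each lies on that cycle.
Every edge lies on some cycle, so there are no bridges.

0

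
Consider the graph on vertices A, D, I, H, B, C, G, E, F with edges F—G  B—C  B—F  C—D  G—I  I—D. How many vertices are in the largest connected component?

6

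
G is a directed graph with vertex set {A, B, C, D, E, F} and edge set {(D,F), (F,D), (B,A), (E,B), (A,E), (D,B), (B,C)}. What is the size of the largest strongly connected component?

3

{A, B, E} are all mutually reachable — one SCC of size 3.
{D, F} are all mutually reachable — one SCC of size 2.
{C} is an SCC by itself.
The largest has 3 vertices.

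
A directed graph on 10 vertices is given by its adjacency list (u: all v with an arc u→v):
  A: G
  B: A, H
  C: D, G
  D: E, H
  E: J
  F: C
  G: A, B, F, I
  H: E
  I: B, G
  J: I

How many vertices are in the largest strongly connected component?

10

{A, B, C, D, E, F, G, H, I, J} are all mutually reachable — one SCC of size 10.
The largest has 10 vertices.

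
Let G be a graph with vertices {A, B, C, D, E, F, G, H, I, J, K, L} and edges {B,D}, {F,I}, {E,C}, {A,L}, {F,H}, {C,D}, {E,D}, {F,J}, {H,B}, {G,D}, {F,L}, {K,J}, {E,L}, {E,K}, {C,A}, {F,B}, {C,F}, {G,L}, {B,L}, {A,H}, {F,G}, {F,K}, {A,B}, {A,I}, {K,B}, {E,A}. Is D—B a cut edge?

After removing D—B, the path D-E-A-B still connects them, so the edge is not a bridge.

No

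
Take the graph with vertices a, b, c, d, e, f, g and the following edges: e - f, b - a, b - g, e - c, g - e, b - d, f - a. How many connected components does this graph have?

Starting from a we can reach a, b, c, d, e, f, g. That is one component of size 7.
Total: 1 component.

1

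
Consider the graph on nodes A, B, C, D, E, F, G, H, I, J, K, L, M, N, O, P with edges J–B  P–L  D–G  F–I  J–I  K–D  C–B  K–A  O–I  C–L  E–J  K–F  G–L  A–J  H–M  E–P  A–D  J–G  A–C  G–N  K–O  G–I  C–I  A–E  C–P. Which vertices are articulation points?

G

Removing G increases the component count from 2 to 3, so G is a cut vertex.
By contrast removing H leaves 2 components; it is not a cut vertex. No other vertex is a cut vertex either.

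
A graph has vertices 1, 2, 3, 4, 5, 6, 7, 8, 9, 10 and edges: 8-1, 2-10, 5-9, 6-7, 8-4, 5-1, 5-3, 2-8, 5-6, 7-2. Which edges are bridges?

The edges on the cycle 5-6-7-2-8-1-5 are not bridges since each lies on that cycle.
But removing 10-2 disconnects 10 from 2; removing 5-3 disconnects 5 from 3; removing 8-4 disconnects 8 from 4; removing 5-9 disconnects 5 from 9 — these are bridges.

10-2, 3-5, 4-8, 5-9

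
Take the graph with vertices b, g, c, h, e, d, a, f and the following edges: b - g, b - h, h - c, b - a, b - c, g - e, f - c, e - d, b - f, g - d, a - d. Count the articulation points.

1

Removing b increases the component count from 1 to 2, so b is a cut vertex.
By contrast removing a leaves 1 component; it is not a cut vertex. No other vertex is a cut vertex either.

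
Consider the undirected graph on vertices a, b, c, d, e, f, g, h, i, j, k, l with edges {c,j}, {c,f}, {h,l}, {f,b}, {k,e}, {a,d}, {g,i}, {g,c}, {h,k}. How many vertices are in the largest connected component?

6

Starting from a we can reach a, d. That is one component of size 2.
Starting from e we can reach e, h, k, l. That is one component of size 4.
Starting from b we can reach b, c, f, g, i, j. That is one component of size 6.
The largest has 6 vertices.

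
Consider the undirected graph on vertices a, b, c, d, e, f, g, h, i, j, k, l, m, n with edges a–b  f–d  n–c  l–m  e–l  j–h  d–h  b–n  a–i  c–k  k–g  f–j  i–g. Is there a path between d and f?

From d we can reach d, f, h, j, which includes f.

Yes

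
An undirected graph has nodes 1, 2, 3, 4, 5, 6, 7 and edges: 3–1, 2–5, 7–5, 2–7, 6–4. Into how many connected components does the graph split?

Starting from 1 we can reach 1, 3. That is one component of size 2.
Starting from 4 we can reach 4, 6. That is one component of size 2.
Starting from 2 we can reach 2, 5, 7. That is one component of size 3.
Total: 3 components.

3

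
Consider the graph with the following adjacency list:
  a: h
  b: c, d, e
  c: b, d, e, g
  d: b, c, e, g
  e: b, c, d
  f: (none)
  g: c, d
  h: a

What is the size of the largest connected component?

f is isolated — a component by itself.
Starting from a we can reach a, h. That is one component of size 2.
Starting from b we can reach b, c, d, e, g. That is one component of size 5.
The largest has 5 vertices.

5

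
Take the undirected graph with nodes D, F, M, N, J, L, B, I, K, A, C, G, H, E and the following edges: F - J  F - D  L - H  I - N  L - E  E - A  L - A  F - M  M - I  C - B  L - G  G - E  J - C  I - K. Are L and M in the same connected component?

The component containing L is {A, E, G, H, L}, and M is not in it.

No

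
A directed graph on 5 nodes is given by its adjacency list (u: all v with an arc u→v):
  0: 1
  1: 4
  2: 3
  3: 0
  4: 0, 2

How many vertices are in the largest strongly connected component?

{0, 1, 2, 3, 4} are all mutually reachable — one SCC of size 5.
The largest has 5 vertices.

5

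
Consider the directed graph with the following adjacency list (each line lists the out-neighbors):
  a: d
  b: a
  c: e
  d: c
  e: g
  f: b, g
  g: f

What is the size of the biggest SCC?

7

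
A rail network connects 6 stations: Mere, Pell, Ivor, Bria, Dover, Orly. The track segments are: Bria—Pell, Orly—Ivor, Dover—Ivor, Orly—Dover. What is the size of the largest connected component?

Mere is isolated — a component by itself.
Starting from Bria we can reach Bria, Pell. That is one component of size 2.
Starting from Ivor we can reach Ivor, Orly, Dover. That is one component of size 3.
The largest has 3 vertices.

3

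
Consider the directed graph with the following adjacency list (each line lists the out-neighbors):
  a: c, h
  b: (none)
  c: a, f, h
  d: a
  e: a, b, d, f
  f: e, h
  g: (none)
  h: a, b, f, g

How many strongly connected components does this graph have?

{a, c, d, e, f, h} are all mutually reachable — one SCC of size 6.
{b} is an SCC by itself.
{g} is an SCC by itself.
That gives 3 strongly connected components.

3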